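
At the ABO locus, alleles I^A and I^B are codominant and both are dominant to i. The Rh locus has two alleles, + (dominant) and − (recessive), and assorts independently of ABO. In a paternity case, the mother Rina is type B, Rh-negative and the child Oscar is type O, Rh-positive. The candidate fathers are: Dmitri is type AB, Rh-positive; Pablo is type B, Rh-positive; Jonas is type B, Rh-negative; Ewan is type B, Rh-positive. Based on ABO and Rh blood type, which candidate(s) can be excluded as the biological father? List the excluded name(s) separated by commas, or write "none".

Dmitri, Jonas

A candidate is excluded only if no genotype consistent with his phenotype could produce a type O, Rh-positive child with a type B, Rh-negative mother.
Dmitri (type AB, Rh+): no genotype consistent with that phenotype can produce a type-O Rh+ child with a type-B mother.
Jonas (type B, Rh-): no genotype consistent with that phenotype can produce a type-O Rh+ child with a type-B mother.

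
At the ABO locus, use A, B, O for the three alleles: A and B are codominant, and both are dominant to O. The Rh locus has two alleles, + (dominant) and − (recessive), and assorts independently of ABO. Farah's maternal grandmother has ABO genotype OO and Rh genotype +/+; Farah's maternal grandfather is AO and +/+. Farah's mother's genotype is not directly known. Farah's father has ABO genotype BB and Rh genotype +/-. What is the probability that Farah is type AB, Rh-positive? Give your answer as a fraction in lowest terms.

1/4

Farah's mother's ABO genotype from OO × AO: 1/2 AO, 1/2 OO.
Crossing each possibility with the father BB and summing P(type AB): 1/2·1/2 + 1/2·0 = 1/4.
Similarly for Rh via the mother's Rh distribution: P(Rh+) = 1.
Independent loci: 1/4 × 1 = 1/4.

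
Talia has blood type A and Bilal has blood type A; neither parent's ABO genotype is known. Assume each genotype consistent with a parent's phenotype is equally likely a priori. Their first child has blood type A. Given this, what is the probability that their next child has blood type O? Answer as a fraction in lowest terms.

1/20

Possible genotypes: Talia ∈ {AA, AO}; Bilal ∈ {AA, AO}.
Weight each parental genotype pair by prior × P(type-A child):
  AA × AA: posterior weight 4/15; P(next child type O) = 0.
  AA × AO: posterior weight 4/15; P(next child type O) = 0.
  AO × AA: posterior weight 4/15; P(next child type O) = 0.
  AO × AO: posterior weight 1/5; P(next child type O) = 1/4.
Weighted sum = 1/20.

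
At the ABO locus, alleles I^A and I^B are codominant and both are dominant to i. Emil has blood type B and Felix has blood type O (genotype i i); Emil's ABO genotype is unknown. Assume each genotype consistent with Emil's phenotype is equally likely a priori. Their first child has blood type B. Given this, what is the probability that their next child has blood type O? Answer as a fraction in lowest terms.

1/6

Possible genotypes: Emil ∈ {I^B I^B, I^B i}; Felix ∈ {i i}.
Weight each parental genotype pair by prior × P(type-B child):
  I^B I^B × i i: posterior weight 2/3; P(next child type O) = 0.
  I^B i × i i: posterior weight 1/3; P(next child type O) = 1/2.
Weighted sum = 1/6.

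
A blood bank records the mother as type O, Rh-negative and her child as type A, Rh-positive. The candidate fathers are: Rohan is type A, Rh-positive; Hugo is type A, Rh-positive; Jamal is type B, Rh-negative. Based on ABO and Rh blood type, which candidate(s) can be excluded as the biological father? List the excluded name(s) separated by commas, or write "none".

A candidate is excluded only if no genotype consistent with his phenotype could produce a type A, Rh-positive child with a type O, Rh-negative mother.
Jamal (type B, Rh-): no genotype consistent with that phenotype can produce a type-A Rh+ child with a type-O mother.

Jamal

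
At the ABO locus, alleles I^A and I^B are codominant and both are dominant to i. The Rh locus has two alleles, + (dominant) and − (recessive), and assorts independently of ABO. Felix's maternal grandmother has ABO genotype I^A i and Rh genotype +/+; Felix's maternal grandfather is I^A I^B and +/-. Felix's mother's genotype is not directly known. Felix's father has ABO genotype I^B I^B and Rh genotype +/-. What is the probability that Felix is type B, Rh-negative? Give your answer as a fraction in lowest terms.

Felix's mother's ABO genotype from I^A i × I^A I^B: 1/4 I^A I^A, 1/4 I^A I^B, 1/4 I^A i, 1/4 I^B i.
Crossing each possibility with the father I^B I^B and summing P(type B): 1/4·0 + 1/4·1/2 + 1/4·1/2 + 1/4·1 = 1/2.
Similarly for Rh via the mother's Rh distribution: P(Rh-) = 1/8.
Independent loci: 1/2 × 1/8 = 1/16.

1/16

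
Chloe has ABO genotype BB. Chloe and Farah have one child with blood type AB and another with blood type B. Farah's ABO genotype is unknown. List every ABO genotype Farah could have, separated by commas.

For each candidate genotype of Farah, check whether crossing it with BB can produce every observed child phenotype.
  AA → possible child types {AB} ✗
  AB → possible child types {B, AB} ✓
  AO → possible child types {B, AB} ✓
  BB → possible child types {B} ✗
  BO → possible child types {B} ✗
  OO → possible child types {B} ✗

AB, AO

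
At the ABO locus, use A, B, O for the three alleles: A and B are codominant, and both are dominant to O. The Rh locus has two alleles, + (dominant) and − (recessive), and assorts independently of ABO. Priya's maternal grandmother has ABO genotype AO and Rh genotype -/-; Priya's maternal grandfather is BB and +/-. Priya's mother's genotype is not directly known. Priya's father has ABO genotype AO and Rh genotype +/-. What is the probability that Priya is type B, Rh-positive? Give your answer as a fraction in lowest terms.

Priya's mother's ABO genotype from AO × BB: 1/2 AB, 1/2 BO.
Crossing each possibility with the father AO and summing P(type B): 1/2·1/4 + 1/2·1/4 = 1/4.
Similarly for Rh via the mother's Rh distribution: P(Rh+) = 5/8.
Independent loci: 1/4 × 5/8 = 5/32.

5/32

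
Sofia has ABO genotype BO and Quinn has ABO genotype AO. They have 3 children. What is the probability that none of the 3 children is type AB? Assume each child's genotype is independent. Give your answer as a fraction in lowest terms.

27/64

ABO cross BO × AO → 1/4 O, 1/4 A, 1/4 B, 1/4 AB.
So P(type AB) = 1/4 per child.
P(not type AB) = 3/4 for one child; (3/4)^3 = 27/64.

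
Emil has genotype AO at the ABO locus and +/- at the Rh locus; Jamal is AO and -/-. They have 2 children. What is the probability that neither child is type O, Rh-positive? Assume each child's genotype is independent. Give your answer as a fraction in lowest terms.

ABO cross AO × AO → 1/4 O, 3/4 A.
Rh cross +/- × -/- → 1/2 Rh+, 1/2 Rh-; so P(type O, Rh-positive) = 1/4 × 1/2 = 1/8 per child.
P(not type O, Rh-positive) = 7/8 for one child; (7/8)^2 = 49/64.

49/64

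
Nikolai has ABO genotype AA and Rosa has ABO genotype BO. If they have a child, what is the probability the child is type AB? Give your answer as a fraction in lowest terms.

1/2

ABO cross AA × BO → offspring phenotypes: 1/2 A, 1/2 AB.
So P(type AB) = 1/2.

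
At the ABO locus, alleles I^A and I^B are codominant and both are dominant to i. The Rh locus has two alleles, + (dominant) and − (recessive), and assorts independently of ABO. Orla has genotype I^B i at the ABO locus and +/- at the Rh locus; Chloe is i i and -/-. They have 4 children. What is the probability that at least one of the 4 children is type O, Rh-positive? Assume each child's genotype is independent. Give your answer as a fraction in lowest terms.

175/256

ABO cross I^B i × i i → 1/2 O, 1/2 B.
Rh cross +/- × -/- → 1/2 Rh+, 1/2 Rh-; so P(type O, Rh-positive) = 1/2 × 1/2 = 1/4 per child.
P(none) = (3/4)^4 = 81/256; P(at least one) = 1 − 81/256 = 175/256.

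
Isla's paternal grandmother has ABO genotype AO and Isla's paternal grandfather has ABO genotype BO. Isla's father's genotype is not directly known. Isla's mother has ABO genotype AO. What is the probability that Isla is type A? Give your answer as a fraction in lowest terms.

1/2

Isla's father's ABO genotype from AO × BO: 1/4 AB, 1/4 AO, 1/4 BO, 1/4 OO.
Crossing each possibility with the mother AO and summing P(type A): 1/4·1/2 + 1/4·3/4 + 1/4·1/4 + 1/4·1/2 = 1/2.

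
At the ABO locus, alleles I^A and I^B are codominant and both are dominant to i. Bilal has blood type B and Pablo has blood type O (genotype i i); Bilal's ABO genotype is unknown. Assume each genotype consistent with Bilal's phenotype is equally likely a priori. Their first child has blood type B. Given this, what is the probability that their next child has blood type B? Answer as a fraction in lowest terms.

5/6

Possible genotypes: Bilal ∈ {I^B I^B, I^B i}; Pablo ∈ {i i}.
Weight each parental genotype pair by prior × P(type-B child):
  I^B I^B × i i: posterior weight 2/3; P(next child type B) = 1.
  I^B i × i i: posterior weight 1/3; P(next child type B) = 1/2.
Weighted sum = 5/6.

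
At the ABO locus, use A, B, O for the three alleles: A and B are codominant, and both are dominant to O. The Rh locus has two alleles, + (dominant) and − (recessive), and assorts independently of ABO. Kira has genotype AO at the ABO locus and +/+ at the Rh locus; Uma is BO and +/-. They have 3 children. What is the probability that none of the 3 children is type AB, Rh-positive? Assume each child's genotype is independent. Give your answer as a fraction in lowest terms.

ABO cross AO × BO → 1/4 O, 1/4 A, 1/4 B, 1/4 AB.
Rh cross +/+ × +/- → 1 Rh+; so P(type AB, Rh-positive) = 1/4 × 1 = 1/4 per child.
P(not type AB, Rh-positive) = 3/4 for one child; (3/4)^3 = 27/64.

27/64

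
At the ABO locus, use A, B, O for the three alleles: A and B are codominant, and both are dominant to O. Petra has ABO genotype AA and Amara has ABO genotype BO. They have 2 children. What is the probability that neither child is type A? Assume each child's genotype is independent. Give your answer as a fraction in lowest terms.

1/4

ABO cross AA × BO → 1/2 A, 1/2 AB.
So P(type A) = 1/2 per child.
P(not type A) = 1/2 for one child; (1/2)^2 = 1/4.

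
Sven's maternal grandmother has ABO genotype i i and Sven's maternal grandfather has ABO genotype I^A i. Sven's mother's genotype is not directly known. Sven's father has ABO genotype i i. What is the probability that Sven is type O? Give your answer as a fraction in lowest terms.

3/4

Sven's mother's ABO genotype from i i × I^A i: 1/2 I^A i, 1/2 i i.
Crossing each possibility with the father i i and summing P(type O): 1/2·1/2 + 1/2·1 = 3/4.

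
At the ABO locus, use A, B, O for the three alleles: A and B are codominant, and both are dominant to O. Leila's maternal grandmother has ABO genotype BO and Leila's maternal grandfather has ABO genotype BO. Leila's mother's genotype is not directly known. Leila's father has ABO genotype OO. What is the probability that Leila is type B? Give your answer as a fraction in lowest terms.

1/2

Leila's mother's ABO genotype from BO × BO: 1/4 BB, 1/2 BO, 1/4 OO.
Crossing each possibility with the father OO and summing P(type B): 1/4·1 + 1/2·1/2 + 1/4·0 = 1/2.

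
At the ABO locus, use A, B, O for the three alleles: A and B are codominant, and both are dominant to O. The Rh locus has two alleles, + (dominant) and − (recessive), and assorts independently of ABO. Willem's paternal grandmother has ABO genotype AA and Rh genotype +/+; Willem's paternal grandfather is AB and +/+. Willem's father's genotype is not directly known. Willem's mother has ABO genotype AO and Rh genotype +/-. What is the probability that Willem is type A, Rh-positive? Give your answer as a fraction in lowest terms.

Willem's father's ABO genotype from AA × AB: 1/2 AA, 1/2 AB.
Crossing each possibility with the mother AO and summing P(type A): 1/2·1 + 1/2·1/2 = 3/4.
Similarly for Rh via the father's Rh distribution: P(Rh+) = 1.
Independent loci: 3/4 × 1 = 3/4.

3/4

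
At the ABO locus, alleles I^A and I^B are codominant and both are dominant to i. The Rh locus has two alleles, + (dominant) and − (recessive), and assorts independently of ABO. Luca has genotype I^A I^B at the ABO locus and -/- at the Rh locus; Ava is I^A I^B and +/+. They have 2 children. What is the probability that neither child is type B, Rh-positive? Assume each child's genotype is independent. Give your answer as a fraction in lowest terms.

9/16

ABO cross I^A I^B × I^A I^B → 1/4 A, 1/4 B, 1/2 AB.
Rh cross -/- × +/+ → 1 Rh+; so P(type B, Rh-positive) = 1/4 × 1 = 1/4 per child.
P(not type B, Rh-positive) = 3/4 for one child; (3/4)^2 = 9/16.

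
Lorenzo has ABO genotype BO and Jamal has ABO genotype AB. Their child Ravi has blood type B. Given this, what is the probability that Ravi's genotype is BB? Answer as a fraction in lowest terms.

Cross BO × AB → 1/4 AB, 1/4 AO, 1/4 BB, 1/4 BO.
Type-B genotypes among offspring: BB (1/4), BO (1/4); total 1/2.
P(BB | type B) = (1/4) / (1/2) = 1/2.

1/2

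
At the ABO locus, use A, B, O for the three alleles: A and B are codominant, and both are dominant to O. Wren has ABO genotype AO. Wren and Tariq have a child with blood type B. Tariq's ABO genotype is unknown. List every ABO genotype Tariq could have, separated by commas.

For each candidate genotype of Tariq, check whether crossing it with AO can produce every observed child phenotype.
  AA → possible child types {A} ✗
  AB → possible child types {A, B, AB} ✓
  AO → possible child types {O, A} ✗
  BB → possible child types {B, AB} ✓
  BO → possible child types {O, A, B, AB} ✓
  OO → possible child types {O, A} ✗

AB, BB, BO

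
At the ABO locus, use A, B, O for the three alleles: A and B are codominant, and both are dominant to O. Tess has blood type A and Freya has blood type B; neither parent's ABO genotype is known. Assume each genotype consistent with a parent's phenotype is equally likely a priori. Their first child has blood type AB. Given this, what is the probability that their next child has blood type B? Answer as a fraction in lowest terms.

Possible genotypes: Tess ∈ {AA, AO}; Freya ∈ {BB, BO}.
Weight each parental genotype pair by prior × P(type-AB child):
  AA × BB: posterior weight 4/9; P(next child type B) = 0.
  AA × BO: posterior weight 2/9; P(next child type B) = 0.
  AO × BB: posterior weight 2/9; P(next child type B) = 1/2.
  AO × BO: posterior weight 1/9; P(next child type B) = 1/4.
Weighted sum = 5/36.

5/36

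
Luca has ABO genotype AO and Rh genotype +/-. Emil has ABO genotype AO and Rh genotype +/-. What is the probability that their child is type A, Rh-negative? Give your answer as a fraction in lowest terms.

ABO cross AO × AO → offspring phenotypes: 1/4 O, 3/4 A.
Rh cross +/- × +/- → 3/4 Rh+, 1/4 Rh-.
Independent loci: P(type A, Rh-negative) = 3/4 × 1/4 = 3/16.

3/16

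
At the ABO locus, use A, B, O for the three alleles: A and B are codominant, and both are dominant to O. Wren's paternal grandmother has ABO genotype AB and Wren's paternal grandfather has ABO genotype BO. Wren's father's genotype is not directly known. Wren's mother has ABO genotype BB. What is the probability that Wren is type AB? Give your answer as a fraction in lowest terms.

Wren's father's ABO genotype from AB × BO: 1/4 AB, 1/4 AO, 1/4 BB, 1/4 BO.
Crossing each possibility with the mother BB and summing P(type AB): 1/4·1/2 + 1/4·1/2 + 1/4·0 + 1/4·0 = 1/4.

1/4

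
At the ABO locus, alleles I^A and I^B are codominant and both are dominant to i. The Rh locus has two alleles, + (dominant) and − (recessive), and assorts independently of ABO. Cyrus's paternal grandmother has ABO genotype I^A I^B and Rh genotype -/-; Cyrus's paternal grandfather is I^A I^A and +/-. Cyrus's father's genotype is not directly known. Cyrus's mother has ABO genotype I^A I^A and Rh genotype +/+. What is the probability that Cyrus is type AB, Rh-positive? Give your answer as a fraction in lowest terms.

Cyrus's father's ABO genotype from I^A I^B × I^A I^A: 1/2 I^A I^A, 1/2 I^A I^B.
Crossing each possibility with the mother I^A I^A and summing P(type AB): 1/2·0 + 1/2·1/2 = 1/4.
Similarly for Rh via the father's Rh distribution: P(Rh+) = 1.
Independent loci: 1/4 × 1 = 1/4.

1/4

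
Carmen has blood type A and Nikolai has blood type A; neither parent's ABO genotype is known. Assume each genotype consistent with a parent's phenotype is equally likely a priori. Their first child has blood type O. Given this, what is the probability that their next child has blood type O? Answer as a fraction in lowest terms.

Possible genotypes: Carmen ∈ {AA, AO}; Nikolai ∈ {AA, AO}.
Weight each parental genotype pair by prior × P(type-O child):
  AO × AO: posterior weight 1; P(next child type O) = 1/4.
Weighted sum = 1/4.

1/4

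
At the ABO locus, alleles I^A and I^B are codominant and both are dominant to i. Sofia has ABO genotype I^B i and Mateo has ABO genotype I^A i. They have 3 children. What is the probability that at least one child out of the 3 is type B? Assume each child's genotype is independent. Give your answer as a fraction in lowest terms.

37/64

ABO cross I^B i × I^A i → 1/4 O, 1/4 A, 1/4 B, 1/4 AB.
So P(type B) = 1/4 per child.
P(none) = (3/4)^3 = 27/64; P(at least one) = 1 − 27/64 = 37/64.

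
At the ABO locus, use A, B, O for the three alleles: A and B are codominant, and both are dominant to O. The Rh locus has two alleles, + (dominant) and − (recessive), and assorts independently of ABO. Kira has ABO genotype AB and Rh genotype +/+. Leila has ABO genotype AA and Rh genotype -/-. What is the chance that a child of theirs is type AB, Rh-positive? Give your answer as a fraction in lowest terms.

1/2

ABO cross AB × AA → offspring phenotypes: 1/2 A, 1/2 AB.
Rh cross +/+ × -/- → 1 Rh+.
Independent loci: P(type AB, Rh-positive) = 1/2 × 1 = 1/2.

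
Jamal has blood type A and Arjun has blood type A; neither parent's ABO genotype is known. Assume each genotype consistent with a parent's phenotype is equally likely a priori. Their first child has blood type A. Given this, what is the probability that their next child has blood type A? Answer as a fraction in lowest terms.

Possible genotypes: Jamal ∈ {AA, AO}; Arjun ∈ {AA, AO}.
Weight each parental genotype pair by prior × P(type-A child):
  AA × AA: posterior weight 4/15; P(next child type A) = 1.
  AA × AO: posterior weight 4/15; P(next child type A) = 1.
  AO × AA: posterior weight 4/15; P(next child type A) = 1.
  AO × AO: posterior weight 1/5; P(next child type A) = 3/4.
Weighted sum = 19/20.

19/20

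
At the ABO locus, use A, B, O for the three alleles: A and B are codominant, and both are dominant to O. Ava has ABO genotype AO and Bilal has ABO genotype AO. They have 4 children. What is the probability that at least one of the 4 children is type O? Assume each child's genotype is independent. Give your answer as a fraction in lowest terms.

ABO cross AO × AO → 1/4 O, 3/4 A.
So P(type O) = 1/4 per child.
P(none) = (3/4)^4 = 81/256; P(at least one) = 1 − 81/256 = 175/256.

175/256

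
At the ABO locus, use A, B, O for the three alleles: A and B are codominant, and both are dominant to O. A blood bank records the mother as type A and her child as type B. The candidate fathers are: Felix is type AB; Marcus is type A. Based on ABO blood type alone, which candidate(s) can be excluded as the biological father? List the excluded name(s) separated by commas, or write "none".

A candidate is excluded only if no genotype consistent with his phenotype could produce a type B child with a type A mother.
Marcus (type A): no genotype consistent with that phenotype can produce a type-B child with a type-A mother.

Marcus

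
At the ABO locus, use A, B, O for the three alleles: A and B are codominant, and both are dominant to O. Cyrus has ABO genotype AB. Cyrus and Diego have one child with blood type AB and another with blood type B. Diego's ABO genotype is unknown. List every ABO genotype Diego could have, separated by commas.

For each candidate genotype of Diego, check whether crossing it with AB can produce every observed child phenotype.
  AA → possible child types {A, AB} ✗
  AB → possible child types {A, B, AB} ✓
  AO → possible child types {A, B, AB} ✓
  BB → possible child types {B, AB} ✓
  BO → possible child types {A, B, AB} ✓
  OO → possible child types {A, B} ✗

AB, AO, BB, BO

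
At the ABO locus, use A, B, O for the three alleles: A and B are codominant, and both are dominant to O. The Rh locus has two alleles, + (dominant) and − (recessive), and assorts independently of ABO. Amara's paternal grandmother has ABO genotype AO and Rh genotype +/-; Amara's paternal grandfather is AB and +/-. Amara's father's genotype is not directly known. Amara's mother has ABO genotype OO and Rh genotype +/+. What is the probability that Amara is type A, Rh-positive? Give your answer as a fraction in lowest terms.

Amara's father's ABO genotype from AO × AB: 1/4 AA, 1/4 AB, 1/4 AO, 1/4 BO.
Crossing each possibility with the mother OO and summing P(type A): 1/4·1 + 1/4·1/2 + 1/4·1/2 + 1/4·0 = 1/2.
Similarly for Rh via the father's Rh distribution: P(Rh+) = 1.
Independent loci: 1/2 × 1 = 1/2.

1/2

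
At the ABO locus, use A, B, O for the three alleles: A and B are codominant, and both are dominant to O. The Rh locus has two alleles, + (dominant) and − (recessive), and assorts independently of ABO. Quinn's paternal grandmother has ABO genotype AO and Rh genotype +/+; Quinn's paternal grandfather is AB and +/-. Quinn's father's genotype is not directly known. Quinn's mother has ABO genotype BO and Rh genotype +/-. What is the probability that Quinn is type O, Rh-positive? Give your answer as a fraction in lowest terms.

Quinn's father's ABO genotype from AO × AB: 1/4 AA, 1/4 AB, 1/4 AO, 1/4 BO.
Crossing each possibility with the mother BO and summing P(type O): 1/4·0 + 1/4·0 + 1/4·1/4 + 1/4·1/4 = 1/8.
Similarly for Rh via the father's Rh distribution: P(Rh+) = 7/8.
Independent loci: 1/8 × 7/8 = 7/64.

7/64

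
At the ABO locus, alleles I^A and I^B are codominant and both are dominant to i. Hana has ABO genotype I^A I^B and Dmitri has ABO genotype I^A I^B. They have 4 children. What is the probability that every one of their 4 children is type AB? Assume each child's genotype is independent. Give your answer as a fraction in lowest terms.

1/16

ABO cross I^A I^B × I^A I^B → 1/4 A, 1/4 B, 1/2 AB.
So P(type AB) = 1/2 per child.
All 4 independent: (1/2)^4 = 1/16.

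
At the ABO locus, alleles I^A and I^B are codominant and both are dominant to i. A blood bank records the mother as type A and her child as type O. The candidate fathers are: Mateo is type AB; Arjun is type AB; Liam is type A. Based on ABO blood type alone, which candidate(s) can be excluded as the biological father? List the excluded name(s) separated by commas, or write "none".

A candidate is excluded only if no genotype consistent with his phenotype could produce a type O child with a type A mother.
Mateo (type AB): no genotype consistent with that phenotype can produce a type-O child with a type-A mother.
Arjun (type AB): no genotype consistent with that phenotype can produce a type-O child with a type-A mother.

Mateo, Arjun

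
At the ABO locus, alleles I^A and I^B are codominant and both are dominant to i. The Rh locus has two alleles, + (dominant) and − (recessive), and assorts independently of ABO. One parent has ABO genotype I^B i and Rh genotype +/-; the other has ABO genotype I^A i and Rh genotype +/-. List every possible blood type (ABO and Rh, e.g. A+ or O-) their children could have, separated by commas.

O+, O-, A+, A-, B+, B-, AB+, AB-

Gametes from I^B i × I^A i give offspring ABO genotypes I^A I^B, I^A i, I^B i, i i, i.e. phenotypes O, A, B, AB.
Rh cross +/- × +/- → phenotypes Rh+, Rh-.
Combining independently: O+, O-, A+, A-, B+, B-, AB+, AB-.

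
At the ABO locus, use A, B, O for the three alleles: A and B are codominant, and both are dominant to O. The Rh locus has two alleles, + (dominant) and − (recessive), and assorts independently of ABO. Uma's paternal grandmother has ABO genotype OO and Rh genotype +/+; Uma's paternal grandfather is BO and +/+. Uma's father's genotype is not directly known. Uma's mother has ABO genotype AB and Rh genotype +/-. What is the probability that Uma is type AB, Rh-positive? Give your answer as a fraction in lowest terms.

Uma's father's ABO genotype from OO × BO: 1/2 BO, 1/2 OO.
Crossing each possibility with the mother AB and summing P(type AB): 1/2·1/4 + 1/2·0 = 1/8.
Similarly for Rh via the father's Rh distribution: P(Rh+) = 1.
Independent loci: 1/8 × 1 = 1/8.

1/8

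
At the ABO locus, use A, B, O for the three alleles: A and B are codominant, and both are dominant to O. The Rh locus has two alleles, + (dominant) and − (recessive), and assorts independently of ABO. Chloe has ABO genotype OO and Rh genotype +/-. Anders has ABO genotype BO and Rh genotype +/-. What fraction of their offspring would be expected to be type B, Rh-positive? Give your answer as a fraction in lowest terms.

3/8

ABO cross OO × BO → offspring phenotypes: 1/2 O, 1/2 B.
Rh cross +/- × +/- → 3/4 Rh+, 1/4 Rh-.
Independent loci: P(type B, Rh-positive) = 1/2 × 3/4 = 3/8.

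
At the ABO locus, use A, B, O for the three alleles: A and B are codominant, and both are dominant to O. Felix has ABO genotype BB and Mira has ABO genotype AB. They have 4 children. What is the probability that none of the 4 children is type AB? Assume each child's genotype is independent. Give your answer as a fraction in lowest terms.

1/16

ABO cross BB × AB → 1/2 B, 1/2 AB.
So P(type AB) = 1/2 per child.
P(not type AB) = 1/2 for one child; (1/2)^4 = 1/16.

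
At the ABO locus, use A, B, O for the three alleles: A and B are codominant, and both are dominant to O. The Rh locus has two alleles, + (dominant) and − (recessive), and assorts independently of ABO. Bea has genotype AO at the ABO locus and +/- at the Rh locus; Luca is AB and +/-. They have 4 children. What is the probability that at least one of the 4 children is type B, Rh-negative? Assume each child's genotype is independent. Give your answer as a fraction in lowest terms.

ABO cross AO × AB → 1/2 A, 1/4 B, 1/4 AB.
Rh cross +/- × +/- → 3/4 Rh+, 1/4 Rh-; so P(type B, Rh-negative) = 1/4 × 1/4 = 1/16 per child.
P(none) = (15/16)^4 = 50625/65536; P(at least one) = 1 − 50625/65536 = 14911/65536.

14911/65536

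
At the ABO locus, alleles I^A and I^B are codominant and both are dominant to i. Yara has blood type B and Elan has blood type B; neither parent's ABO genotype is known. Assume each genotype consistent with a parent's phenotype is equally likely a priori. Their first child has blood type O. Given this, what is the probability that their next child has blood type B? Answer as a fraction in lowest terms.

Possible genotypes: Yara ∈ {I^B I^B, I^B i}; Elan ∈ {I^B I^B, I^B i}.
Weight each parental genotype pair by prior × P(type-O child):
  I^B i × I^B i: posterior weight 1; P(next child type B) = 3/4.
Weighted sum = 3/4.

3/4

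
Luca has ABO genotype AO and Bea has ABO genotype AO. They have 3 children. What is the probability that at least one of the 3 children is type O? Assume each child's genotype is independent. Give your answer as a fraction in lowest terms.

ABO cross AO × AO → 1/4 O, 3/4 A.
So P(type O) = 1/4 per child.
P(none) = (3/4)^3 = 27/64; P(at least one) = 1 − 27/64 = 37/64.

37/64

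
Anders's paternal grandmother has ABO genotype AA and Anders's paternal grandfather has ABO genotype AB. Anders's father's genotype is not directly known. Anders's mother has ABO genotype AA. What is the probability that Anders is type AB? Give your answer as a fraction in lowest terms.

Anders's father's ABO genotype from AA × AB: 1/2 AA, 1/2 AB.
Crossing each possibility with the mother AA and summing P(type AB): 1/2·0 + 1/2·1/2 = 1/4.

1/4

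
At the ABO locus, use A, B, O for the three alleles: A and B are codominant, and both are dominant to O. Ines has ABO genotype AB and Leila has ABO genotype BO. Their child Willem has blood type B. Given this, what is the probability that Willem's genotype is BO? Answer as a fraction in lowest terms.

Cross AB × BO → 1/4 AB, 1/4 AO, 1/4 BB, 1/4 BO.
Type-B genotypes among offspring: BB (1/4), BO (1/4); total 1/2.
P(BO | type B) = (1/4) / (1/2) = 1/2.

1/2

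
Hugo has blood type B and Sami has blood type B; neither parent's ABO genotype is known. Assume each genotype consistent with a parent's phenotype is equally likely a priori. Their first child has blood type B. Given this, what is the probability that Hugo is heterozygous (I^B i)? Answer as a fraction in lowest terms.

7/15

Possible genotypes: Hugo ∈ {I^B I^B, I^B i}; Sami ∈ {I^B I^B, I^B i}.
Weight each parental genotype pair by prior × P(type-B child):
  I^B I^B × I^B I^B: posterior weight 4/15.
  I^B I^B × I^B i: posterior weight 4/15.
  I^B i × I^B I^B: posterior weight 4/15.
  I^B i × I^B i: posterior weight 1/5.
Sum the posterior weight over pairs where Hugo is I^B i: 7/15.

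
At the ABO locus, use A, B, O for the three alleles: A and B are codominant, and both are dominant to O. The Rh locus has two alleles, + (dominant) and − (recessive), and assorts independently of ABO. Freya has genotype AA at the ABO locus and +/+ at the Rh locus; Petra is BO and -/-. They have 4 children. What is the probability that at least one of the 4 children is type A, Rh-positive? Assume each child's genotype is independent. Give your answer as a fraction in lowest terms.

15/16

ABO cross AA × BO → 1/2 A, 1/2 AB.
Rh cross +/+ × -/- → 1 Rh+; so P(type A, Rh-positive) = 1/2 × 1 = 1/2 per child.
P(none) = (1/2)^4 = 1/16; P(at least one) = 1 − 1/16 = 15/16.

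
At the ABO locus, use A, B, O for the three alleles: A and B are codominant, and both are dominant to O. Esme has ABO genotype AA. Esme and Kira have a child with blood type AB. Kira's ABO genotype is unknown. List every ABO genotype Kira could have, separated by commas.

For each candidate genotype of Kira, check whether crossing it with AA can produce every observed child phenotype.
  AA → possible child types {A} ✗
  AB → possible child types {A, AB} ✓
  AO → possible child types {A} ✗
  BB → possible child types {AB} ✓
  BO → possible child types {A, AB} ✓
  OO → possible child types {A} ✗

AB, BB, BO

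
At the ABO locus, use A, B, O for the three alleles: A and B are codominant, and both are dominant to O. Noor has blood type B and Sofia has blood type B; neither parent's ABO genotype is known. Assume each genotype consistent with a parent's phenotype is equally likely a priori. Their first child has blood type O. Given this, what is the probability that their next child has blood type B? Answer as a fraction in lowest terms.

Possible genotypes: Noor ∈ {BB, BO}; Sofia ∈ {BB, BO}.
Weight each parental genotype pair by prior × P(type-O child):
  BO × BO: posterior weight 1; P(next child type B) = 3/4.
Weighted sum = 3/4.

3/4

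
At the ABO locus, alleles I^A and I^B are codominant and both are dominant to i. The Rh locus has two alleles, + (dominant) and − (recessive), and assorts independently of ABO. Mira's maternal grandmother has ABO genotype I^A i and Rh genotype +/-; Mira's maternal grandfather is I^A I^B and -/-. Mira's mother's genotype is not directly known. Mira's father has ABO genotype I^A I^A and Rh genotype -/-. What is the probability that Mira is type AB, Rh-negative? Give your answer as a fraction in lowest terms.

Mira's mother's ABO genotype from I^A i × I^A I^B: 1/4 I^A I^A, 1/4 I^A I^B, 1/4 I^A i, 1/4 I^B i.
Crossing each possibility with the father I^A I^A and summing P(type AB): 1/4·0 + 1/4·1/2 + 1/4·0 + 1/4·1/2 = 1/4.
Similarly for Rh via the mother's Rh distribution: P(Rh-) = 3/4.
Independent loci: 1/4 × 3/4 = 3/16.

3/16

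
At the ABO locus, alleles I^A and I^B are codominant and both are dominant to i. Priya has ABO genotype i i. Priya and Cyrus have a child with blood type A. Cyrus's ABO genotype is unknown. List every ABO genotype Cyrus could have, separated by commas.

I^A I^A, I^A I^B, I^A i

For each candidate genotype of Cyrus, check whether crossing it with i i can produce every observed child phenotype.
  I^A I^A → possible child types {A} ✓
  I^A I^B → possible child types {A, B} ✓
  I^A i → possible child types {O, A} ✓
  I^B I^B → possible child types {B} ✗
  I^B i → possible child types {O, B} ✗
  i i → possible child types {O} ✗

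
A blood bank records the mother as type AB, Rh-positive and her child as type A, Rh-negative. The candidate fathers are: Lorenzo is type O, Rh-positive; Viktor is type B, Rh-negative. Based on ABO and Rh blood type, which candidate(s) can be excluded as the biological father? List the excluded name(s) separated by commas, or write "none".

A candidate is excluded only if no genotype consistent with his phenotype could produce a type A, Rh-negative child with a type AB, Rh-positive mother.
Every candidate has at least one consistent genotype combination, so none can be excluded.

none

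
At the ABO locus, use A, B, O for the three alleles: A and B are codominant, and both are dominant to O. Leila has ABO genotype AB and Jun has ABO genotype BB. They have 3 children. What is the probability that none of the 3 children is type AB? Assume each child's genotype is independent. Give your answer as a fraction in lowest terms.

1/8

ABO cross AB × BB → 1/2 B, 1/2 AB.
So P(type AB) = 1/2 per child.
P(not type AB) = 1/2 for one child; (1/2)^3 = 1/8.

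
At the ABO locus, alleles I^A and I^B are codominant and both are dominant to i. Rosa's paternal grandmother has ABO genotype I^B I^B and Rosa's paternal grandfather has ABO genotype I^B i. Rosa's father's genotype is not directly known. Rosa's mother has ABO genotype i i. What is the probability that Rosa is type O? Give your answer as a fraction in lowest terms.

1/4

Rosa's father's ABO genotype from I^B I^B × I^B i: 1/2 I^B I^B, 1/2 I^B i.
Crossing each possibility with the mother i i and summing P(type O): 1/2·0 + 1/2·1/2 = 1/4.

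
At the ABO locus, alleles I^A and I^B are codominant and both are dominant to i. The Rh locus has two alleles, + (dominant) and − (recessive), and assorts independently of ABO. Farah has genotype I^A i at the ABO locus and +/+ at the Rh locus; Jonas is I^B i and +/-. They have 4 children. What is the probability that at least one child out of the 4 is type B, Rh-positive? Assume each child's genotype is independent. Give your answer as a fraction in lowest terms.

ABO cross I^A i × I^B i → 1/4 O, 1/4 A, 1/4 B, 1/4 AB.
Rh cross +/+ × +/- → 1 Rh+; so P(type B, Rh-positive) = 1/4 × 1 = 1/4 per child.
P(none) = (3/4)^4 = 81/256; P(at least one) = 1 − 81/256 = 175/256.

175/256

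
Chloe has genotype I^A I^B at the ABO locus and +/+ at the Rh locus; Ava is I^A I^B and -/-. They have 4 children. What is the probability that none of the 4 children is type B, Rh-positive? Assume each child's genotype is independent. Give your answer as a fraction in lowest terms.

81/256

ABO cross I^A I^B × I^A I^B → 1/4 A, 1/4 B, 1/2 AB.
Rh cross +/+ × -/- → 1 Rh+; so P(type B, Rh-positive) = 1/4 × 1 = 1/4 per child.
P(not type B, Rh-positive) = 3/4 for one child; (3/4)^4 = 81/256.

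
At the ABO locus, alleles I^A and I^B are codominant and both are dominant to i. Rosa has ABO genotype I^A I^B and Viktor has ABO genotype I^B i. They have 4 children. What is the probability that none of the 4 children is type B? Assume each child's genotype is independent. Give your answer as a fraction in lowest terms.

1/16

ABO cross I^A I^B × I^B i → 1/4 A, 1/2 B, 1/4 AB.
So P(type B) = 1/2 per child.
P(not type B) = 1/2 for one child; (1/2)^4 = 1/16.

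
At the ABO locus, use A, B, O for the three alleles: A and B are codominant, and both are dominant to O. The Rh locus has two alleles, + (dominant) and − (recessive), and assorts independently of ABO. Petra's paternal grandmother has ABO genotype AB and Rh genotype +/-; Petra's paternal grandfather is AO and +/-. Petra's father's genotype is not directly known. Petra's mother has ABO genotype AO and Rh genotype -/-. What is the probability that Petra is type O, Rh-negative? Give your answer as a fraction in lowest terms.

Petra's father's ABO genotype from AB × AO: 1/4 AA, 1/4 AB, 1/4 AO, 1/4 BO.
Crossing each possibility with the mother AO and summing P(type O): 1/4·0 + 1/4·0 + 1/4·1/4 + 1/4·1/4 = 1/8.
Similarly for Rh via the father's Rh distribution: P(Rh-) = 1/2.
Independent loci: 1/8 × 1/2 = 1/16.

1/16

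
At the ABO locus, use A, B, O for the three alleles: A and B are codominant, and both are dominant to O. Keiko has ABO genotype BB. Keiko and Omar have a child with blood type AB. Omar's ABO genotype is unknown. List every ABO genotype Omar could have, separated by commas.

For each candidate genotype of Omar, check whether crossing it with BB can produce every observed child phenotype.
  AA → possible child types {AB} ✓
  AB → possible child types {B, AB} ✓
  AO → possible child types {B, AB} ✓
  BB → possible child types {B} ✗
  BO → possible child types {B} ✗
  OO → possible child types {B} ✗

AA, AB, AO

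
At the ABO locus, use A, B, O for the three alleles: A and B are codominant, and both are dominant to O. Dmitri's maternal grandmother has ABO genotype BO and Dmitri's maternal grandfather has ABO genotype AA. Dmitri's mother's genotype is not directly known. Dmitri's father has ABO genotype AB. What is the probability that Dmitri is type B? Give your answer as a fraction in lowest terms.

1/4

Dmitri's mother's ABO genotype from BO × AA: 1/2 AB, 1/2 AO.
Crossing each possibility with the father AB and summing P(type B): 1/2·1/4 + 1/2·1/4 = 1/4.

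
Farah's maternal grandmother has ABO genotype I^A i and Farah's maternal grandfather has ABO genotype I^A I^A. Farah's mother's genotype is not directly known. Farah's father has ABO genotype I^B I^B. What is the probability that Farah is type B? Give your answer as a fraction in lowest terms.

1/4

Farah's mother's ABO genotype from I^A i × I^A I^A: 1/2 I^A I^A, 1/2 I^A i.
Crossing each possibility with the father I^B I^B and summing P(type B): 1/2·0 + 1/2·1/2 = 1/4.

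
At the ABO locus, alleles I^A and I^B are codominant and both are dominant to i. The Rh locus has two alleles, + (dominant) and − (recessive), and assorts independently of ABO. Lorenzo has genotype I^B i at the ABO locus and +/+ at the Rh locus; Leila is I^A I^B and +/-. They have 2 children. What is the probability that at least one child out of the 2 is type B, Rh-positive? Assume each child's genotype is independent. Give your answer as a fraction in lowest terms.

3/4

ABO cross I^B i × I^A I^B → 1/4 A, 1/2 B, 1/4 AB.
Rh cross +/+ × +/- → 1 Rh+; so P(type B, Rh-positive) = 1/2 × 1 = 1/2 per child.
P(none) = (1/2)^2 = 1/4; P(at least one) = 1 − 1/4 = 3/4.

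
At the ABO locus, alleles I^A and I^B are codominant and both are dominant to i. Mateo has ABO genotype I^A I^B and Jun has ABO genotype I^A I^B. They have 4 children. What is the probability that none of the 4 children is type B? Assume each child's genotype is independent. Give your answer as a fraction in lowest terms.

ABO cross I^A I^B × I^A I^B → 1/4 A, 1/4 B, 1/2 AB.
So P(type B) = 1/4 per child.
P(not type B) = 3/4 for one child; (3/4)^4 = 81/256.

81/256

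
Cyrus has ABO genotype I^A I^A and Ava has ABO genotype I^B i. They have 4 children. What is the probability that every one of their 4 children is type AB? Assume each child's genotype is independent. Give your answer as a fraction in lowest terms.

1/16

ABO cross I^A I^A × I^B i → 1/2 A, 1/2 AB.
So P(type AB) = 1/2 per child.
All 4 independent: (1/2)^4 = 1/16.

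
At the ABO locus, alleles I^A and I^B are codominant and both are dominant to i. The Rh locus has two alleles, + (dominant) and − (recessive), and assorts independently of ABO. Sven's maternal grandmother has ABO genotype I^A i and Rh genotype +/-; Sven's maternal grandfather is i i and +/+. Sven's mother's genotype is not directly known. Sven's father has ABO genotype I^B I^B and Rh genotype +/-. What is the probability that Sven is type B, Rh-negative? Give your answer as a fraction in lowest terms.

3/32

Sven's mother's ABO genotype from I^A i × i i: 1/2 I^A i, 1/2 i i.
Crossing each possibility with the father I^B I^B and summing P(type B): 1/2·1/2 + 1/2·1 = 3/4.
Similarly for Rh via the mother's Rh distribution: P(Rh-) = 1/8.
Independent loci: 3/4 × 1/8 = 3/32.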